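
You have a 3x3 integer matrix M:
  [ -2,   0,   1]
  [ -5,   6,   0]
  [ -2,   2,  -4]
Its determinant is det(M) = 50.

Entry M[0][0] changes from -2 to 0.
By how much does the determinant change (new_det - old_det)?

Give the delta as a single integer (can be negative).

Cofactor C_00 = -24
Entry delta = 0 - -2 = 2
Det delta = entry_delta * cofactor = 2 * -24 = -48

Answer: -48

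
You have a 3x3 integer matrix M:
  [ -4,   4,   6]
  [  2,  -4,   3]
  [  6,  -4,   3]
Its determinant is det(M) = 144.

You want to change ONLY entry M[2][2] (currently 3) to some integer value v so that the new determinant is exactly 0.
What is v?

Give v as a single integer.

Answer: -15

Derivation:
det is linear in entry M[2][2]: det = old_det + (v - 3) * C_22
Cofactor C_22 = 8
Want det = 0: 144 + (v - 3) * 8 = 0
  (v - 3) = -144 / 8 = -18
  v = 3 + (-18) = -15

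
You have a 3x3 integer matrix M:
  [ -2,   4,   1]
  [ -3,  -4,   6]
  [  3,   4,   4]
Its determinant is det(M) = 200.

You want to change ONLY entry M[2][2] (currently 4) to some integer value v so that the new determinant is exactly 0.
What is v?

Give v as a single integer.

Answer: -6

Derivation:
det is linear in entry M[2][2]: det = old_det + (v - 4) * C_22
Cofactor C_22 = 20
Want det = 0: 200 + (v - 4) * 20 = 0
  (v - 4) = -200 / 20 = -10
  v = 4 + (-10) = -6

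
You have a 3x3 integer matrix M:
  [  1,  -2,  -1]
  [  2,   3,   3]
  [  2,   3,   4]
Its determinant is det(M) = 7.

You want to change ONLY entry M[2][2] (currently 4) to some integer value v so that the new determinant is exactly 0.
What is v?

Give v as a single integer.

det is linear in entry M[2][2]: det = old_det + (v - 4) * C_22
Cofactor C_22 = 7
Want det = 0: 7 + (v - 4) * 7 = 0
  (v - 4) = -7 / 7 = -1
  v = 4 + (-1) = 3

Answer: 3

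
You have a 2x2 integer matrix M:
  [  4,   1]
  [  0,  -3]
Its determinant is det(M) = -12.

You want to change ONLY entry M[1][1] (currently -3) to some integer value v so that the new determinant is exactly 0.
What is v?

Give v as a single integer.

det is linear in entry M[1][1]: det = old_det + (v - -3) * C_11
Cofactor C_11 = 4
Want det = 0: -12 + (v - -3) * 4 = 0
  (v - -3) = 12 / 4 = 3
  v = -3 + (3) = 0

Answer: 0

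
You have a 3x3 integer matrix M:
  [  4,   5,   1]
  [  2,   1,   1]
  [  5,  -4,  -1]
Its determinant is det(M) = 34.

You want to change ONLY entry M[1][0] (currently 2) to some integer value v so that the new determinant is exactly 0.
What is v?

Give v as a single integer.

Answer: -32

Derivation:
det is linear in entry M[1][0]: det = old_det + (v - 2) * C_10
Cofactor C_10 = 1
Want det = 0: 34 + (v - 2) * 1 = 0
  (v - 2) = -34 / 1 = -34
  v = 2 + (-34) = -32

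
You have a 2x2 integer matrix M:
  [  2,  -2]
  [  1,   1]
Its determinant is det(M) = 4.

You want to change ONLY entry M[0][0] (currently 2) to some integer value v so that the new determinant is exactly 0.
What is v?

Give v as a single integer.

det is linear in entry M[0][0]: det = old_det + (v - 2) * C_00
Cofactor C_00 = 1
Want det = 0: 4 + (v - 2) * 1 = 0
  (v - 2) = -4 / 1 = -4
  v = 2 + (-4) = -2

Answer: -2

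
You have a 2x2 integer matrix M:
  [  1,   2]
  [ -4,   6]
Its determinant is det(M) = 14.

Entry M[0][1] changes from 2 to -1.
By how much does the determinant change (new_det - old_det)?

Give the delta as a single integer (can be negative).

Cofactor C_01 = 4
Entry delta = -1 - 2 = -3
Det delta = entry_delta * cofactor = -3 * 4 = -12

Answer: -12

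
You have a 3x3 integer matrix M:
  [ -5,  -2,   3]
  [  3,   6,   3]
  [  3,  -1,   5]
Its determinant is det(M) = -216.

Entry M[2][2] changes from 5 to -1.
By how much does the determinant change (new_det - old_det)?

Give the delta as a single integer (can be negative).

Cofactor C_22 = -24
Entry delta = -1 - 5 = -6
Det delta = entry_delta * cofactor = -6 * -24 = 144

Answer: 144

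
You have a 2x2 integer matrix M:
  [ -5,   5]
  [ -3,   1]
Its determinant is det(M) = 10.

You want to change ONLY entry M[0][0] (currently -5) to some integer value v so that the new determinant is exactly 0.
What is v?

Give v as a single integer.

Answer: -15

Derivation:
det is linear in entry M[0][0]: det = old_det + (v - -5) * C_00
Cofactor C_00 = 1
Want det = 0: 10 + (v - -5) * 1 = 0
  (v - -5) = -10 / 1 = -10
  v = -5 + (-10) = -15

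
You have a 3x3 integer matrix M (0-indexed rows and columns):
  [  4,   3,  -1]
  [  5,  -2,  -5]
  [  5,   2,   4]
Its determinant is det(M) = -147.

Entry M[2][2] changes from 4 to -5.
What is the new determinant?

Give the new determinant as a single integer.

Answer: 60

Derivation:
det is linear in row 2: changing M[2][2] by delta changes det by delta * cofactor(2,2).
Cofactor C_22 = (-1)^(2+2) * minor(2,2) = -23
Entry delta = -5 - 4 = -9
Det delta = -9 * -23 = 207
New det = -147 + 207 = 60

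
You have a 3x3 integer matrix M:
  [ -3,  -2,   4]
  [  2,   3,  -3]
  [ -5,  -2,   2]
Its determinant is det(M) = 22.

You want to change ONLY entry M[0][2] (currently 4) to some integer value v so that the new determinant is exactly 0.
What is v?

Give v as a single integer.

det is linear in entry M[0][2]: det = old_det + (v - 4) * C_02
Cofactor C_02 = 11
Want det = 0: 22 + (v - 4) * 11 = 0
  (v - 4) = -22 / 11 = -2
  v = 4 + (-2) = 2

Answer: 2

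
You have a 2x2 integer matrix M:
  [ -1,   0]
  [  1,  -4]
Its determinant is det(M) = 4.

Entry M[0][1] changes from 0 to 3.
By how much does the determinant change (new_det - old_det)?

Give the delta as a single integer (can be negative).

Cofactor C_01 = -1
Entry delta = 3 - 0 = 3
Det delta = entry_delta * cofactor = 3 * -1 = -3

Answer: -3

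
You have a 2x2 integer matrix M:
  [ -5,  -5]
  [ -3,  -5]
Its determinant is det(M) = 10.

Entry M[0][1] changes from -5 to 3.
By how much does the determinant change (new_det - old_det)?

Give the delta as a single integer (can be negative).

Cofactor C_01 = 3
Entry delta = 3 - -5 = 8
Det delta = entry_delta * cofactor = 8 * 3 = 24

Answer: 24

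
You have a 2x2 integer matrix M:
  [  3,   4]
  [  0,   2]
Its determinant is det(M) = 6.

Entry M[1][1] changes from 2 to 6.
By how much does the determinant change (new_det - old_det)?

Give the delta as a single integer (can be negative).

Answer: 12

Derivation:
Cofactor C_11 = 3
Entry delta = 6 - 2 = 4
Det delta = entry_delta * cofactor = 4 * 3 = 12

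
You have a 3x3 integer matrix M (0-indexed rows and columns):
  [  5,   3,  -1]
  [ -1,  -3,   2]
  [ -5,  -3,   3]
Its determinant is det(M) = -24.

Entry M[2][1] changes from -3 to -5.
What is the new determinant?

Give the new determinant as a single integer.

det is linear in row 2: changing M[2][1] by delta changes det by delta * cofactor(2,1).
Cofactor C_21 = (-1)^(2+1) * minor(2,1) = -9
Entry delta = -5 - -3 = -2
Det delta = -2 * -9 = 18
New det = -24 + 18 = -6

Answer: -6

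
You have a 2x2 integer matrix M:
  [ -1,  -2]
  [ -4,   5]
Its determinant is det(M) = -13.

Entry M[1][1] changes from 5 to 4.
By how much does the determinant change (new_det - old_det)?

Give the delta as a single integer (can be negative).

Answer: 1

Derivation:
Cofactor C_11 = -1
Entry delta = 4 - 5 = -1
Det delta = entry_delta * cofactor = -1 * -1 = 1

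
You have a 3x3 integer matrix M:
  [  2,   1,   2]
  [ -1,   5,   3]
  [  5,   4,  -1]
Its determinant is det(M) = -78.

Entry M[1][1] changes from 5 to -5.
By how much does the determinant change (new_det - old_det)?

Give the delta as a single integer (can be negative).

Cofactor C_11 = -12
Entry delta = -5 - 5 = -10
Det delta = entry_delta * cofactor = -10 * -12 = 120

Answer: 120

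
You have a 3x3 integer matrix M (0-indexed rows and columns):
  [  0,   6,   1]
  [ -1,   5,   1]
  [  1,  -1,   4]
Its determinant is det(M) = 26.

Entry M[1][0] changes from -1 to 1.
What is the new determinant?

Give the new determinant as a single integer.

Answer: -24

Derivation:
det is linear in row 1: changing M[1][0] by delta changes det by delta * cofactor(1,0).
Cofactor C_10 = (-1)^(1+0) * minor(1,0) = -25
Entry delta = 1 - -1 = 2
Det delta = 2 * -25 = -50
New det = 26 + -50 = -24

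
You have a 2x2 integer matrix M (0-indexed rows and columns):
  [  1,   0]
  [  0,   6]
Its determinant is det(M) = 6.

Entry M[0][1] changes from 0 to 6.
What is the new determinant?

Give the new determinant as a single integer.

det is linear in row 0: changing M[0][1] by delta changes det by delta * cofactor(0,1).
Cofactor C_01 = (-1)^(0+1) * minor(0,1) = 0
Entry delta = 6 - 0 = 6
Det delta = 6 * 0 = 0
New det = 6 + 0 = 6

Answer: 6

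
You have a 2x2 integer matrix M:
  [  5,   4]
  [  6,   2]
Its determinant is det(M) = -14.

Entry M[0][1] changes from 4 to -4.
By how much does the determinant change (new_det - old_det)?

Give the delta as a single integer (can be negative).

Answer: 48

Derivation:
Cofactor C_01 = -6
Entry delta = -4 - 4 = -8
Det delta = entry_delta * cofactor = -8 * -6 = 48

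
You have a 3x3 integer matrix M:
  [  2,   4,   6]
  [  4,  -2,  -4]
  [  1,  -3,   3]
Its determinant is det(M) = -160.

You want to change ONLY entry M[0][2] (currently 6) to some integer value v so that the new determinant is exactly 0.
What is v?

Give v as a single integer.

Answer: -10

Derivation:
det is linear in entry M[0][2]: det = old_det + (v - 6) * C_02
Cofactor C_02 = -10
Want det = 0: -160 + (v - 6) * -10 = 0
  (v - 6) = 160 / -10 = -16
  v = 6 + (-16) = -10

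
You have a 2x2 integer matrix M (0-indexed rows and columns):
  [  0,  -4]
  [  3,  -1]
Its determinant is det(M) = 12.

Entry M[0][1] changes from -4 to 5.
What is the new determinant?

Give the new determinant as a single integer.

Answer: -15

Derivation:
det is linear in row 0: changing M[0][1] by delta changes det by delta * cofactor(0,1).
Cofactor C_01 = (-1)^(0+1) * minor(0,1) = -3
Entry delta = 5 - -4 = 9
Det delta = 9 * -3 = -27
New det = 12 + -27 = -15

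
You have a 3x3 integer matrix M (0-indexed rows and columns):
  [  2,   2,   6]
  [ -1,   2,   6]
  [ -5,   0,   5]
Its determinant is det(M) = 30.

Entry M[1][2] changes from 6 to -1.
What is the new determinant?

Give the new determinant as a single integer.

det is linear in row 1: changing M[1][2] by delta changes det by delta * cofactor(1,2).
Cofactor C_12 = (-1)^(1+2) * minor(1,2) = -10
Entry delta = -1 - 6 = -7
Det delta = -7 * -10 = 70
New det = 30 + 70 = 100

Answer: 100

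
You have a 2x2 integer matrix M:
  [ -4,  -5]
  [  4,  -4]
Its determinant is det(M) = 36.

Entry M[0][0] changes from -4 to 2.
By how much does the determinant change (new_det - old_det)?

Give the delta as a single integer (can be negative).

Cofactor C_00 = -4
Entry delta = 2 - -4 = 6
Det delta = entry_delta * cofactor = 6 * -4 = -24

Answer: -24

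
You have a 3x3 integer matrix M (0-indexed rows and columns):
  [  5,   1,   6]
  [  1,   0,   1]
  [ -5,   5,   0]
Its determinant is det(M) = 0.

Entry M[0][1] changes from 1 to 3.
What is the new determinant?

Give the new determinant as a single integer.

Answer: -10

Derivation:
det is linear in row 0: changing M[0][1] by delta changes det by delta * cofactor(0,1).
Cofactor C_01 = (-1)^(0+1) * minor(0,1) = -5
Entry delta = 3 - 1 = 2
Det delta = 2 * -5 = -10
New det = 0 + -10 = -10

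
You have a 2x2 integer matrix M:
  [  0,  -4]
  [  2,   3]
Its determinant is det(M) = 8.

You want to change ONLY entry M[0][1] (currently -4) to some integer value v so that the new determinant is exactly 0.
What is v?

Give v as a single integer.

Answer: 0

Derivation:
det is linear in entry M[0][1]: det = old_det + (v - -4) * C_01
Cofactor C_01 = -2
Want det = 0: 8 + (v - -4) * -2 = 0
  (v - -4) = -8 / -2 = 4
  v = -4 + (4) = 0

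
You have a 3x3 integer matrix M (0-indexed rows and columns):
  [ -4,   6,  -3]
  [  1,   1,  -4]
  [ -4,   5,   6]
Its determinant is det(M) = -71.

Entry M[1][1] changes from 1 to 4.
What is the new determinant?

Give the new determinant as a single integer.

Answer: -179

Derivation:
det is linear in row 1: changing M[1][1] by delta changes det by delta * cofactor(1,1).
Cofactor C_11 = (-1)^(1+1) * minor(1,1) = -36
Entry delta = 4 - 1 = 3
Det delta = 3 * -36 = -108
New det = -71 + -108 = -179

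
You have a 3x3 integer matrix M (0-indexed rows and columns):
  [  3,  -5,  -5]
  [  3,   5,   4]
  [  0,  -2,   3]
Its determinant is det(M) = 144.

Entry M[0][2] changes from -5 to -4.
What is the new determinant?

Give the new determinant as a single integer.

det is linear in row 0: changing M[0][2] by delta changes det by delta * cofactor(0,2).
Cofactor C_02 = (-1)^(0+2) * minor(0,2) = -6
Entry delta = -4 - -5 = 1
Det delta = 1 * -6 = -6
New det = 144 + -6 = 138

Answer: 138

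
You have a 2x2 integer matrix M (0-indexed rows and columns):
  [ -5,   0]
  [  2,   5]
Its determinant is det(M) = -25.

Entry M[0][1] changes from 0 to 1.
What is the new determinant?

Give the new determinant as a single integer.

det is linear in row 0: changing M[0][1] by delta changes det by delta * cofactor(0,1).
Cofactor C_01 = (-1)^(0+1) * minor(0,1) = -2
Entry delta = 1 - 0 = 1
Det delta = 1 * -2 = -2
New det = -25 + -2 = -27

Answer: -27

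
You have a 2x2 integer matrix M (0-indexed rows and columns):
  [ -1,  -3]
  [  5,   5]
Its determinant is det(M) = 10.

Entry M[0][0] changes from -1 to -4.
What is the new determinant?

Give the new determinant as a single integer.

det is linear in row 0: changing M[0][0] by delta changes det by delta * cofactor(0,0).
Cofactor C_00 = (-1)^(0+0) * minor(0,0) = 5
Entry delta = -4 - -1 = -3
Det delta = -3 * 5 = -15
New det = 10 + -15 = -5

Answer: -5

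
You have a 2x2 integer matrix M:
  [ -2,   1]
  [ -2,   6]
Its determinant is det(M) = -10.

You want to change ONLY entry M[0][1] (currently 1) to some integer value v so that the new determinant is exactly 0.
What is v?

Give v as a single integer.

det is linear in entry M[0][1]: det = old_det + (v - 1) * C_01
Cofactor C_01 = 2
Want det = 0: -10 + (v - 1) * 2 = 0
  (v - 1) = 10 / 2 = 5
  v = 1 + (5) = 6

Answer: 6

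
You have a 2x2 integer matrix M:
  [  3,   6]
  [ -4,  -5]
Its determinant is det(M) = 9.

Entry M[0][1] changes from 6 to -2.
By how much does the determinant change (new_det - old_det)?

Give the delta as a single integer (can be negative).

Cofactor C_01 = 4
Entry delta = -2 - 6 = -8
Det delta = entry_delta * cofactor = -8 * 4 = -32

Answer: -32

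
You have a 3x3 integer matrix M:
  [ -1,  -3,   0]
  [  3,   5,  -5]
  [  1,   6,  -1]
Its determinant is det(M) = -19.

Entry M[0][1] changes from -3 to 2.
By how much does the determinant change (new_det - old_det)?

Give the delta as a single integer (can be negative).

Cofactor C_01 = -2
Entry delta = 2 - -3 = 5
Det delta = entry_delta * cofactor = 5 * -2 = -10

Answer: -10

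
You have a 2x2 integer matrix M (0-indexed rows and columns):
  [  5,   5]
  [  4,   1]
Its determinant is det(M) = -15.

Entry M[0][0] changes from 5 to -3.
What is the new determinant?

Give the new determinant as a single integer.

det is linear in row 0: changing M[0][0] by delta changes det by delta * cofactor(0,0).
Cofactor C_00 = (-1)^(0+0) * minor(0,0) = 1
Entry delta = -3 - 5 = -8
Det delta = -8 * 1 = -8
New det = -15 + -8 = -23

Answer: -23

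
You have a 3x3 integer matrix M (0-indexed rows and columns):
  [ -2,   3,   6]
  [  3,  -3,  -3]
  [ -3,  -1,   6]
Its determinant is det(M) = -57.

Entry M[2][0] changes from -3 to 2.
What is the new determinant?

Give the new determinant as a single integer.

Answer: -12

Derivation:
det is linear in row 2: changing M[2][0] by delta changes det by delta * cofactor(2,0).
Cofactor C_20 = (-1)^(2+0) * minor(2,0) = 9
Entry delta = 2 - -3 = 5
Det delta = 5 * 9 = 45
New det = -57 + 45 = -12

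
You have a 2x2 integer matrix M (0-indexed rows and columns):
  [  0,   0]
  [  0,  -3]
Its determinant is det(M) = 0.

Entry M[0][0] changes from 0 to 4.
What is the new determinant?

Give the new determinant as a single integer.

det is linear in row 0: changing M[0][0] by delta changes det by delta * cofactor(0,0).
Cofactor C_00 = (-1)^(0+0) * minor(0,0) = -3
Entry delta = 4 - 0 = 4
Det delta = 4 * -3 = -12
New det = 0 + -12 = -12

Answer: -12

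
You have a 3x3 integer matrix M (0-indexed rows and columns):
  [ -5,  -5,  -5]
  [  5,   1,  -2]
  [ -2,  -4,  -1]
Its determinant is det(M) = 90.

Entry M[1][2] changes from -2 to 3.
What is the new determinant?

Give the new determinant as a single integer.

Answer: 40

Derivation:
det is linear in row 1: changing M[1][2] by delta changes det by delta * cofactor(1,2).
Cofactor C_12 = (-1)^(1+2) * minor(1,2) = -10
Entry delta = 3 - -2 = 5
Det delta = 5 * -10 = -50
New det = 90 + -50 = 40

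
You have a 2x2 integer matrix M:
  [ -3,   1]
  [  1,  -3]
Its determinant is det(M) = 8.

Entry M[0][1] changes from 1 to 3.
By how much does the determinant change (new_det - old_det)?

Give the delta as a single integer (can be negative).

Cofactor C_01 = -1
Entry delta = 3 - 1 = 2
Det delta = entry_delta * cofactor = 2 * -1 = -2

Answer: -2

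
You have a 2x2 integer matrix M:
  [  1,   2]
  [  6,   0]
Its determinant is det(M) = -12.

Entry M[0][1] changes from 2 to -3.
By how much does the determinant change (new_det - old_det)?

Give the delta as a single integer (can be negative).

Answer: 30

Derivation:
Cofactor C_01 = -6
Entry delta = -3 - 2 = -5
Det delta = entry_delta * cofactor = -5 * -6 = 30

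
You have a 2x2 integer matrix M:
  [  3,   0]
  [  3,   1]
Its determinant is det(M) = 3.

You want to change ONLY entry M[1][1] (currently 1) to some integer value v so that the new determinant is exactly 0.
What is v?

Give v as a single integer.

det is linear in entry M[1][1]: det = old_det + (v - 1) * C_11
Cofactor C_11 = 3
Want det = 0: 3 + (v - 1) * 3 = 0
  (v - 1) = -3 / 3 = -1
  v = 1 + (-1) = 0

Answer: 0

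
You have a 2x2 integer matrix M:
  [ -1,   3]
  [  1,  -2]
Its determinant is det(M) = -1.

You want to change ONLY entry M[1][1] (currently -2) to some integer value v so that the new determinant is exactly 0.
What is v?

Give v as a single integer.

det is linear in entry M[1][1]: det = old_det + (v - -2) * C_11
Cofactor C_11 = -1
Want det = 0: -1 + (v - -2) * -1 = 0
  (v - -2) = 1 / -1 = -1
  v = -2 + (-1) = -3

Answer: -3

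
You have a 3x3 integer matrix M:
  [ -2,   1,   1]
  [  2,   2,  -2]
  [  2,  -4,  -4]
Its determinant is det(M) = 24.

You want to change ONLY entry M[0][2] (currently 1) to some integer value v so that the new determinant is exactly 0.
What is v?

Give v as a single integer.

det is linear in entry M[0][2]: det = old_det + (v - 1) * C_02
Cofactor C_02 = -12
Want det = 0: 24 + (v - 1) * -12 = 0
  (v - 1) = -24 / -12 = 2
  v = 1 + (2) = 3

Answer: 3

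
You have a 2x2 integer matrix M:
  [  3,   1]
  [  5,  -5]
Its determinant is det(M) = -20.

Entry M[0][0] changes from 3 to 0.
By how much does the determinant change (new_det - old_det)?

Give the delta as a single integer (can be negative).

Answer: 15

Derivation:
Cofactor C_00 = -5
Entry delta = 0 - 3 = -3
Det delta = entry_delta * cofactor = -3 * -5 = 15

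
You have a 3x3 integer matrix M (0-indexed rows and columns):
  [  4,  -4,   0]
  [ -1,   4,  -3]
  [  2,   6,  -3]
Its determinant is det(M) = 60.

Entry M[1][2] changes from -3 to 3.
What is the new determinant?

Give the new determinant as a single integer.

det is linear in row 1: changing M[1][2] by delta changes det by delta * cofactor(1,2).
Cofactor C_12 = (-1)^(1+2) * minor(1,2) = -32
Entry delta = 3 - -3 = 6
Det delta = 6 * -32 = -192
New det = 60 + -192 = -132

Answer: -132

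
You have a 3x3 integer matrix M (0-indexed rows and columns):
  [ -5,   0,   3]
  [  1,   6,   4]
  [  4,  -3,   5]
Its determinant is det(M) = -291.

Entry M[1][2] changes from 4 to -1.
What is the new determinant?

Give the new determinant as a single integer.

Answer: -216

Derivation:
det is linear in row 1: changing M[1][2] by delta changes det by delta * cofactor(1,2).
Cofactor C_12 = (-1)^(1+2) * minor(1,2) = -15
Entry delta = -1 - 4 = -5
Det delta = -5 * -15 = 75
New det = -291 + 75 = -216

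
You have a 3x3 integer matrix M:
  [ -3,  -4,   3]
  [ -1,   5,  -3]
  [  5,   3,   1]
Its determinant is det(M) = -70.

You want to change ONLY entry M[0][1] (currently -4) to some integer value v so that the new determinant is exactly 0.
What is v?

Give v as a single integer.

Answer: -9

Derivation:
det is linear in entry M[0][1]: det = old_det + (v - -4) * C_01
Cofactor C_01 = -14
Want det = 0: -70 + (v - -4) * -14 = 0
  (v - -4) = 70 / -14 = -5
  v = -4 + (-5) = -9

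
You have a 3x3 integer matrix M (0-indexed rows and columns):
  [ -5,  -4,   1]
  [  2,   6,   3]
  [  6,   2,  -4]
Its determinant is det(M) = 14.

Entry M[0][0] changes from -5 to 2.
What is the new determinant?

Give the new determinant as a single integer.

Answer: -196

Derivation:
det is linear in row 0: changing M[0][0] by delta changes det by delta * cofactor(0,0).
Cofactor C_00 = (-1)^(0+0) * minor(0,0) = -30
Entry delta = 2 - -5 = 7
Det delta = 7 * -30 = -210
New det = 14 + -210 = -196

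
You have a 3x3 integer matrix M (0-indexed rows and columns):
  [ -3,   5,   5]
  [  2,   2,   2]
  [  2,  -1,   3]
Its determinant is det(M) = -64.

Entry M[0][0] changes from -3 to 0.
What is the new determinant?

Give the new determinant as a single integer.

det is linear in row 0: changing M[0][0] by delta changes det by delta * cofactor(0,0).
Cofactor C_00 = (-1)^(0+0) * minor(0,0) = 8
Entry delta = 0 - -3 = 3
Det delta = 3 * 8 = 24
New det = -64 + 24 = -40

Answer: -40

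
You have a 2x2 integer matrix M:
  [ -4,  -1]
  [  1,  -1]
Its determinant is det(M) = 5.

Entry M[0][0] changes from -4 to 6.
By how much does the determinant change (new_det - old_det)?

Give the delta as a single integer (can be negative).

Cofactor C_00 = -1
Entry delta = 6 - -4 = 10
Det delta = entry_delta * cofactor = 10 * -1 = -10

Answer: -10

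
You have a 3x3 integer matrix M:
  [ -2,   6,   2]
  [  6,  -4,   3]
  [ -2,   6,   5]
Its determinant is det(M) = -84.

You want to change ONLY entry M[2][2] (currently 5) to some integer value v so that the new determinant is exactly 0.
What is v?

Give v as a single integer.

det is linear in entry M[2][2]: det = old_det + (v - 5) * C_22
Cofactor C_22 = -28
Want det = 0: -84 + (v - 5) * -28 = 0
  (v - 5) = 84 / -28 = -3
  v = 5 + (-3) = 2

Answer: 2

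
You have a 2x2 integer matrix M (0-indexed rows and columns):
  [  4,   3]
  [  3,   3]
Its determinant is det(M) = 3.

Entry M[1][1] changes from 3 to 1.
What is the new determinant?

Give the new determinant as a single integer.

Answer: -5

Derivation:
det is linear in row 1: changing M[1][1] by delta changes det by delta * cofactor(1,1).
Cofactor C_11 = (-1)^(1+1) * minor(1,1) = 4
Entry delta = 1 - 3 = -2
Det delta = -2 * 4 = -8
New det = 3 + -8 = -5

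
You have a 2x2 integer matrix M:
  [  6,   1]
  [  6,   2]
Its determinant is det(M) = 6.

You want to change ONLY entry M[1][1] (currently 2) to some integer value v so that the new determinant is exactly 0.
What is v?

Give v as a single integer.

Answer: 1

Derivation:
det is linear in entry M[1][1]: det = old_det + (v - 2) * C_11
Cofactor C_11 = 6
Want det = 0: 6 + (v - 2) * 6 = 0
  (v - 2) = -6 / 6 = -1
  v = 2 + (-1) = 1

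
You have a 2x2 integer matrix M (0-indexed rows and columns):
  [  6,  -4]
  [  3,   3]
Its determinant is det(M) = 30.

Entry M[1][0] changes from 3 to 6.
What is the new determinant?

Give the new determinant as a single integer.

Answer: 42

Derivation:
det is linear in row 1: changing M[1][0] by delta changes det by delta * cofactor(1,0).
Cofactor C_10 = (-1)^(1+0) * minor(1,0) = 4
Entry delta = 6 - 3 = 3
Det delta = 3 * 4 = 12
New det = 30 + 12 = 42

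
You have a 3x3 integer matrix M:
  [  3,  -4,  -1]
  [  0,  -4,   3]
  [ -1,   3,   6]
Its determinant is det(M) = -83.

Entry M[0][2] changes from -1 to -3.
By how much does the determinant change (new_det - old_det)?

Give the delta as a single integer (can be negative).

Answer: 8

Derivation:
Cofactor C_02 = -4
Entry delta = -3 - -1 = -2
Det delta = entry_delta * cofactor = -2 * -4 = 8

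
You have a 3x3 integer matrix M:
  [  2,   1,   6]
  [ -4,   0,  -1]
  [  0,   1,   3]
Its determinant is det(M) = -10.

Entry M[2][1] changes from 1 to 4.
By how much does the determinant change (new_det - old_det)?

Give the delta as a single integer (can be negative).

Cofactor C_21 = -22
Entry delta = 4 - 1 = 3
Det delta = entry_delta * cofactor = 3 * -22 = -66

Answer: -66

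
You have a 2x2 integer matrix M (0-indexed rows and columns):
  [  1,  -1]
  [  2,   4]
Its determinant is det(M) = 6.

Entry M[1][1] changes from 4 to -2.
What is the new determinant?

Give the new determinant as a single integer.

Answer: 0

Derivation:
det is linear in row 1: changing M[1][1] by delta changes det by delta * cofactor(1,1).
Cofactor C_11 = (-1)^(1+1) * minor(1,1) = 1
Entry delta = -2 - 4 = -6
Det delta = -6 * 1 = -6
New det = 6 + -6 = 0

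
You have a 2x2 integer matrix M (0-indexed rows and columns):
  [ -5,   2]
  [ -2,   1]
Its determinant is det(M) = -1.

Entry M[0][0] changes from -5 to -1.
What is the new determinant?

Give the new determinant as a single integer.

Answer: 3

Derivation:
det is linear in row 0: changing M[0][0] by delta changes det by delta * cofactor(0,0).
Cofactor C_00 = (-1)^(0+0) * minor(0,0) = 1
Entry delta = -1 - -5 = 4
Det delta = 4 * 1 = 4
New det = -1 + 4 = 3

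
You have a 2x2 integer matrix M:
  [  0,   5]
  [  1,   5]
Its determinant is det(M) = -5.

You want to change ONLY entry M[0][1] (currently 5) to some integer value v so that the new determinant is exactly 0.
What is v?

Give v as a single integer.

Answer: 0

Derivation:
det is linear in entry M[0][1]: det = old_det + (v - 5) * C_01
Cofactor C_01 = -1
Want det = 0: -5 + (v - 5) * -1 = 0
  (v - 5) = 5 / -1 = -5
  v = 5 + (-5) = 0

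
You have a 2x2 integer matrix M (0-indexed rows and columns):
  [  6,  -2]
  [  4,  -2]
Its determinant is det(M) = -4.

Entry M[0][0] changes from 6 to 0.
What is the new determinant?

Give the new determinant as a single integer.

det is linear in row 0: changing M[0][0] by delta changes det by delta * cofactor(0,0).
Cofactor C_00 = (-1)^(0+0) * minor(0,0) = -2
Entry delta = 0 - 6 = -6
Det delta = -6 * -2 = 12
New det = -4 + 12 = 8

Answer: 8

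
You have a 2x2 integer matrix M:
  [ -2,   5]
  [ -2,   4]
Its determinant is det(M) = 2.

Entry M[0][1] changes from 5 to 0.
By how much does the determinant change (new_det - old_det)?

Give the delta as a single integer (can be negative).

Cofactor C_01 = 2
Entry delta = 0 - 5 = -5
Det delta = entry_delta * cofactor = -5 * 2 = -10

Answer: -10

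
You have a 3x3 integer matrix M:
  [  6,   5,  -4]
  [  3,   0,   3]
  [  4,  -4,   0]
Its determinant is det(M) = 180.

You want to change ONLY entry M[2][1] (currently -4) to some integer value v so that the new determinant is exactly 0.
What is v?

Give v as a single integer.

Answer: 2

Derivation:
det is linear in entry M[2][1]: det = old_det + (v - -4) * C_21
Cofactor C_21 = -30
Want det = 0: 180 + (v - -4) * -30 = 0
  (v - -4) = -180 / -30 = 6
  v = -4 + (6) = 2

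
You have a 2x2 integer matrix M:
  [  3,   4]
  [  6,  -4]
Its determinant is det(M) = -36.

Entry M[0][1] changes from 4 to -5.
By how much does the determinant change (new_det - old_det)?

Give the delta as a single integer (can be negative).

Cofactor C_01 = -6
Entry delta = -5 - 4 = -9
Det delta = entry_delta * cofactor = -9 * -6 = 54

Answer: 54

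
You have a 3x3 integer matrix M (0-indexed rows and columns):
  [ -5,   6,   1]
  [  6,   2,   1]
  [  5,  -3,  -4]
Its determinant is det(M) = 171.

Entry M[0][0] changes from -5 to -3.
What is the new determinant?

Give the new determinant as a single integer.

det is linear in row 0: changing M[0][0] by delta changes det by delta * cofactor(0,0).
Cofactor C_00 = (-1)^(0+0) * minor(0,0) = -5
Entry delta = -3 - -5 = 2
Det delta = 2 * -5 = -10
New det = 171 + -10 = 161

Answer: 161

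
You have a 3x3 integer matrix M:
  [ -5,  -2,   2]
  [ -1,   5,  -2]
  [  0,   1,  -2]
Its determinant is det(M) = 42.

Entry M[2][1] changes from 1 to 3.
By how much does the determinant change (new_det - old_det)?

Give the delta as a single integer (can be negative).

Cofactor C_21 = -12
Entry delta = 3 - 1 = 2
Det delta = entry_delta * cofactor = 2 * -12 = -24

Answer: -24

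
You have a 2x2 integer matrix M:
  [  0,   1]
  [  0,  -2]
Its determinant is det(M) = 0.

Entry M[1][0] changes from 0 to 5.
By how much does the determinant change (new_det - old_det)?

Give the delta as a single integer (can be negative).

Cofactor C_10 = -1
Entry delta = 5 - 0 = 5
Det delta = entry_delta * cofactor = 5 * -1 = -5

Answer: -5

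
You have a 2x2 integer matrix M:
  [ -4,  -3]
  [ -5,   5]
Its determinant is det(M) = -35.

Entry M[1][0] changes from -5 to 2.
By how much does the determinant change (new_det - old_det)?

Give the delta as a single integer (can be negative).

Cofactor C_10 = 3
Entry delta = 2 - -5 = 7
Det delta = entry_delta * cofactor = 7 * 3 = 21

Answer: 21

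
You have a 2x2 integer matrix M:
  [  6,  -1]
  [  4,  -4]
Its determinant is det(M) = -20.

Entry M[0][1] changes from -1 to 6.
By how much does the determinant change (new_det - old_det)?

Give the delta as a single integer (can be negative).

Cofactor C_01 = -4
Entry delta = 6 - -1 = 7
Det delta = entry_delta * cofactor = 7 * -4 = -28

Answer: -28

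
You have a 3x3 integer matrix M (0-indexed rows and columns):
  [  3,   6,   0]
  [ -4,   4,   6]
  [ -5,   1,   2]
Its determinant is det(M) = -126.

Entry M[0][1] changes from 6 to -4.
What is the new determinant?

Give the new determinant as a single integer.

Answer: 94

Derivation:
det is linear in row 0: changing M[0][1] by delta changes det by delta * cofactor(0,1).
Cofactor C_01 = (-1)^(0+1) * minor(0,1) = -22
Entry delta = -4 - 6 = -10
Det delta = -10 * -22 = 220
New det = -126 + 220 = 94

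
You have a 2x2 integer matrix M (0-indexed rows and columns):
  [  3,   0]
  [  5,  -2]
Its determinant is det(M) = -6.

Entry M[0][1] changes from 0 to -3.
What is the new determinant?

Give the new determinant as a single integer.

det is linear in row 0: changing M[0][1] by delta changes det by delta * cofactor(0,1).
Cofactor C_01 = (-1)^(0+1) * minor(0,1) = -5
Entry delta = -3 - 0 = -3
Det delta = -3 * -5 = 15
New det = -6 + 15 = 9

Answer: 9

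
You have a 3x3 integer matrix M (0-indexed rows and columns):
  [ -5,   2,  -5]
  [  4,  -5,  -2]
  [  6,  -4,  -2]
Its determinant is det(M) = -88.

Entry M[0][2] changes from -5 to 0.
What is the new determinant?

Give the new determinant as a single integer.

det is linear in row 0: changing M[0][2] by delta changes det by delta * cofactor(0,2).
Cofactor C_02 = (-1)^(0+2) * minor(0,2) = 14
Entry delta = 0 - -5 = 5
Det delta = 5 * 14 = 70
New det = -88 + 70 = -18

Answer: -18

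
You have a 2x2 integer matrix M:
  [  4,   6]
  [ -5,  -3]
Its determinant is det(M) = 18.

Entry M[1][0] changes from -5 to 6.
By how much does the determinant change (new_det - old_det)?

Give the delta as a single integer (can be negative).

Cofactor C_10 = -6
Entry delta = 6 - -5 = 11
Det delta = entry_delta * cofactor = 11 * -6 = -66

Answer: -66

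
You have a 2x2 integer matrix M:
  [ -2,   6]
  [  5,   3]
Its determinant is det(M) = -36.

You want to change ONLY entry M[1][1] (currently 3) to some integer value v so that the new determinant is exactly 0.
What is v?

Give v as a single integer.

det is linear in entry M[1][1]: det = old_det + (v - 3) * C_11
Cofactor C_11 = -2
Want det = 0: -36 + (v - 3) * -2 = 0
  (v - 3) = 36 / -2 = -18
  v = 3 + (-18) = -15

Answer: -15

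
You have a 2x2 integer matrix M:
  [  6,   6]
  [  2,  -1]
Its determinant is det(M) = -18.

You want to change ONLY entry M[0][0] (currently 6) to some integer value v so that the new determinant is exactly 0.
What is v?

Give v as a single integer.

Answer: -12

Derivation:
det is linear in entry M[0][0]: det = old_det + (v - 6) * C_00
Cofactor C_00 = -1
Want det = 0: -18 + (v - 6) * -1 = 0
  (v - 6) = 18 / -1 = -18
  v = 6 + (-18) = -12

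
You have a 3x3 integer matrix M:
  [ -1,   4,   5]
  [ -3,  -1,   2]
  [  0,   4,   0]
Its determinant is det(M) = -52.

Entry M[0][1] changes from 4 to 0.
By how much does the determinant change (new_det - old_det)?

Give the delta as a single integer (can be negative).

Cofactor C_01 = 0
Entry delta = 0 - 4 = -4
Det delta = entry_delta * cofactor = -4 * 0 = 0

Answer: 0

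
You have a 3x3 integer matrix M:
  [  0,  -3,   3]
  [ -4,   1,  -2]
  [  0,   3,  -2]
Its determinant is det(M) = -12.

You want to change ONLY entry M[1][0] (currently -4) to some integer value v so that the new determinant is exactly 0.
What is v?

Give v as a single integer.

det is linear in entry M[1][0]: det = old_det + (v - -4) * C_10
Cofactor C_10 = 3
Want det = 0: -12 + (v - -4) * 3 = 0
  (v - -4) = 12 / 3 = 4
  v = -4 + (4) = 0

Answer: 0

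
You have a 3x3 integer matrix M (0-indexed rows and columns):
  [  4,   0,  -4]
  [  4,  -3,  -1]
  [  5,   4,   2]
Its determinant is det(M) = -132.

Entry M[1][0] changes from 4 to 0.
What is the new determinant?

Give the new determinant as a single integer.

det is linear in row 1: changing M[1][0] by delta changes det by delta * cofactor(1,0).
Cofactor C_10 = (-1)^(1+0) * minor(1,0) = -16
Entry delta = 0 - 4 = -4
Det delta = -4 * -16 = 64
New det = -132 + 64 = -68

Answer: -68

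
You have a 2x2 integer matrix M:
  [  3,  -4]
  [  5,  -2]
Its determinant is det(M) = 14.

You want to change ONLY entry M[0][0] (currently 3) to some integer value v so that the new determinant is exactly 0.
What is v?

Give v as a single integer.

det is linear in entry M[0][0]: det = old_det + (v - 3) * C_00
Cofactor C_00 = -2
Want det = 0: 14 + (v - 3) * -2 = 0
  (v - 3) = -14 / -2 = 7
  v = 3 + (7) = 10

Answer: 10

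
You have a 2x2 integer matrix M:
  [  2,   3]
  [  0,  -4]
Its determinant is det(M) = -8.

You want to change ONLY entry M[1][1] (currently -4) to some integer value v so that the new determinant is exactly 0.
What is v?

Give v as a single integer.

Answer: 0

Derivation:
det is linear in entry M[1][1]: det = old_det + (v - -4) * C_11
Cofactor C_11 = 2
Want det = 0: -8 + (v - -4) * 2 = 0
  (v - -4) = 8 / 2 = 4
  v = -4 + (4) = 0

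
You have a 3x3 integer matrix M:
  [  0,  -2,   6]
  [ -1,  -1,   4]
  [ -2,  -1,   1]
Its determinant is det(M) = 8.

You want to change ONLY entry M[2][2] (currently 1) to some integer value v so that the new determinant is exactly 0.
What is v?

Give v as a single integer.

det is linear in entry M[2][2]: det = old_det + (v - 1) * C_22
Cofactor C_22 = -2
Want det = 0: 8 + (v - 1) * -2 = 0
  (v - 1) = -8 / -2 = 4
  v = 1 + (4) = 5

Answer: 5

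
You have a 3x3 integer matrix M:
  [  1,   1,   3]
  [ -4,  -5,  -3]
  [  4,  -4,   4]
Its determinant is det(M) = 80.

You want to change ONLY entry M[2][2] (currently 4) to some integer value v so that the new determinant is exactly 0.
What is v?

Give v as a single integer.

Answer: 84

Derivation:
det is linear in entry M[2][2]: det = old_det + (v - 4) * C_22
Cofactor C_22 = -1
Want det = 0: 80 + (v - 4) * -1 = 0
  (v - 4) = -80 / -1 = 80
  v = 4 + (80) = 84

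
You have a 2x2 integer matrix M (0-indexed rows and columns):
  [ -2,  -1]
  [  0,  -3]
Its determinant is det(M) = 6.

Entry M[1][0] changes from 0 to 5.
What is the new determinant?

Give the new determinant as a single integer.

Answer: 11

Derivation:
det is linear in row 1: changing M[1][0] by delta changes det by delta * cofactor(1,0).
Cofactor C_10 = (-1)^(1+0) * minor(1,0) = 1
Entry delta = 5 - 0 = 5
Det delta = 5 * 1 = 5
New det = 6 + 5 = 11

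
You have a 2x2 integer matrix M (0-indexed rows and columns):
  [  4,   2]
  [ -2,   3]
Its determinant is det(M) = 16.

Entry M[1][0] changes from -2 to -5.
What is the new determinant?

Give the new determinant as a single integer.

det is linear in row 1: changing M[1][0] by delta changes det by delta * cofactor(1,0).
Cofactor C_10 = (-1)^(1+0) * minor(1,0) = -2
Entry delta = -5 - -2 = -3
Det delta = -3 * -2 = 6
New det = 16 + 6 = 22

Answer: 22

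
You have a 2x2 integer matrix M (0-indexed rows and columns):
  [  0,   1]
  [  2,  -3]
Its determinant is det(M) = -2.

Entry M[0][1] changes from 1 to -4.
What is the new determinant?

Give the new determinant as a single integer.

det is linear in row 0: changing M[0][1] by delta changes det by delta * cofactor(0,1).
Cofactor C_01 = (-1)^(0+1) * minor(0,1) = -2
Entry delta = -4 - 1 = -5
Det delta = -5 * -2 = 10
New det = -2 + 10 = 8

Answer: 8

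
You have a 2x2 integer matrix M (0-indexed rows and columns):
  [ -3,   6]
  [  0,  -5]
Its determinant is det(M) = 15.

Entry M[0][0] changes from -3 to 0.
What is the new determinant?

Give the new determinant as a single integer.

det is linear in row 0: changing M[0][0] by delta changes det by delta * cofactor(0,0).
Cofactor C_00 = (-1)^(0+0) * minor(0,0) = -5
Entry delta = 0 - -3 = 3
Det delta = 3 * -5 = -15
New det = 15 + -15 = 0

Answer: 0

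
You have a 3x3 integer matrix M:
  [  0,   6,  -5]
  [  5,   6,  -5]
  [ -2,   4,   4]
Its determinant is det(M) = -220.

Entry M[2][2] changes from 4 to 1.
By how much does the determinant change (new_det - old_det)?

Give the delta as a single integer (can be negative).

Answer: 90

Derivation:
Cofactor C_22 = -30
Entry delta = 1 - 4 = -3
Det delta = entry_delta * cofactor = -3 * -30 = 90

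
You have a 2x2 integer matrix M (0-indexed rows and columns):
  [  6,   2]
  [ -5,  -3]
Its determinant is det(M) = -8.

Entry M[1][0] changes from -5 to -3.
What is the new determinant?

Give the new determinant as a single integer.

Answer: -12

Derivation:
det is linear in row 1: changing M[1][0] by delta changes det by delta * cofactor(1,0).
Cofactor C_10 = (-1)^(1+0) * minor(1,0) = -2
Entry delta = -3 - -5 = 2
Det delta = 2 * -2 = -4
New det = -8 + -4 = -12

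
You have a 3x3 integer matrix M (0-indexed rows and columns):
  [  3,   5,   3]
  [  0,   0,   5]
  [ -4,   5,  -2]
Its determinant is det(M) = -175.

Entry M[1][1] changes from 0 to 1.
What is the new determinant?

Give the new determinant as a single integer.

Answer: -169

Derivation:
det is linear in row 1: changing M[1][1] by delta changes det by delta * cofactor(1,1).
Cofactor C_11 = (-1)^(1+1) * minor(1,1) = 6
Entry delta = 1 - 0 = 1
Det delta = 1 * 6 = 6
New det = -175 + 6 = -169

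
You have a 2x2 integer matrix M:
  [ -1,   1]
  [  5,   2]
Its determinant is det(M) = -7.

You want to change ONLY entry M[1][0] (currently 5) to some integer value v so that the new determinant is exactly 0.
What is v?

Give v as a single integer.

Answer: -2

Derivation:
det is linear in entry M[1][0]: det = old_det + (v - 5) * C_10
Cofactor C_10 = -1
Want det = 0: -7 + (v - 5) * -1 = 0
  (v - 5) = 7 / -1 = -7
  v = 5 + (-7) = -2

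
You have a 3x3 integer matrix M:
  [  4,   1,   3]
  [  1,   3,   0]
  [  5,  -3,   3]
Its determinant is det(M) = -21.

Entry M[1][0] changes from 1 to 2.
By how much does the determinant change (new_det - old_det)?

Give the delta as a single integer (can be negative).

Cofactor C_10 = -12
Entry delta = 2 - 1 = 1
Det delta = entry_delta * cofactor = 1 * -12 = -12

Answer: -12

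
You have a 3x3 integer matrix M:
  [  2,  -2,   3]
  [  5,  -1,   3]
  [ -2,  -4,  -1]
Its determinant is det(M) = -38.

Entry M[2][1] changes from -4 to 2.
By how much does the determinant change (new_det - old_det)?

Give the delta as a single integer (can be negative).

Answer: 54

Derivation:
Cofactor C_21 = 9
Entry delta = 2 - -4 = 6
Det delta = entry_delta * cofactor = 6 * 9 = 54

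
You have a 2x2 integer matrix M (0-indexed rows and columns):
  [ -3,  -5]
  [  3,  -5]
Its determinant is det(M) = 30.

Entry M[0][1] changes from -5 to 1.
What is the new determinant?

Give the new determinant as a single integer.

det is linear in row 0: changing M[0][1] by delta changes det by delta * cofactor(0,1).
Cofactor C_01 = (-1)^(0+1) * minor(0,1) = -3
Entry delta = 1 - -5 = 6
Det delta = 6 * -3 = -18
New det = 30 + -18 = 12

Answer: 12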